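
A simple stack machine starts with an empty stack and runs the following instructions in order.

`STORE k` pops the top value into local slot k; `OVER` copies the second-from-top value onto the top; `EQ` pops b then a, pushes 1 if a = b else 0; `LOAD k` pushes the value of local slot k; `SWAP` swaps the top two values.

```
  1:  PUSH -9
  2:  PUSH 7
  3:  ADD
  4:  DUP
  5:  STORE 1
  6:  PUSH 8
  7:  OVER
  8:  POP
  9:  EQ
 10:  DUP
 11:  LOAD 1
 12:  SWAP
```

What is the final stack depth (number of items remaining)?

PUSH -9  -9
PUSH 7   -9 7
ADD      -2
DUP      -2 -2
STORE 1  -2
PUSH 8   -2 8
OVER     -2 8 -2
POP      -2 8
EQ       0
DUP      0 0
LOAD 1   0 0 -2
SWAP     0 -2 0

3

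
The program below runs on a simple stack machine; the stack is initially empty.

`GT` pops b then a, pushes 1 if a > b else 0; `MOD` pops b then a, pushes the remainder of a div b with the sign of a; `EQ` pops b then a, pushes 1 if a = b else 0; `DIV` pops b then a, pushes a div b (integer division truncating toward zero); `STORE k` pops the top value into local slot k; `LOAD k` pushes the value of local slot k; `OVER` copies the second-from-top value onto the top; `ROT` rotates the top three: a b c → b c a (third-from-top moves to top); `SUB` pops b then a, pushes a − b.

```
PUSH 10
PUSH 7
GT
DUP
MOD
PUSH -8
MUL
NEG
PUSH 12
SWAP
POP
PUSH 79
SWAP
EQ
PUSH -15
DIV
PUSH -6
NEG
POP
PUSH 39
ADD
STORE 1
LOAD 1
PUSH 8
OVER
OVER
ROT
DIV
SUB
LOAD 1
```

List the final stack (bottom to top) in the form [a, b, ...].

[39, 38, 39]

PUSH 10  → [10]
PUSH 7   → [10, 7]
GT       → [1]
DUP      → [1, 1]
MOD      → [0]
PUSH -8  → [0, -8]
MUL      → [0]
NEG      → [0]
PUSH 12  → [0, 12]
SWAP     → [12, 0]
POP      → [12]
PUSH 79  → [12, 79]
SWAP     → [79, 12]
EQ       → [0]
PUSH -15 → [0, -15]
DIV      → [0]
PUSH -6  → [0, -6]
NEG      → [0, 6]
POP      → [0]
PUSH 39  → [0, 39]
ADD      → [39]
STORE 1  → []
LOAD 1   → [39]
PUSH 8   → [39, 8]
OVER     → [39, 8, 39]
OVER     → [39, 8, 39, 8]
ROT      → [39, 39, 8, 8]
DIV      → [39, 39, 1]
SUB      → [39, 38]
LOAD 1   → [39, 38, 39]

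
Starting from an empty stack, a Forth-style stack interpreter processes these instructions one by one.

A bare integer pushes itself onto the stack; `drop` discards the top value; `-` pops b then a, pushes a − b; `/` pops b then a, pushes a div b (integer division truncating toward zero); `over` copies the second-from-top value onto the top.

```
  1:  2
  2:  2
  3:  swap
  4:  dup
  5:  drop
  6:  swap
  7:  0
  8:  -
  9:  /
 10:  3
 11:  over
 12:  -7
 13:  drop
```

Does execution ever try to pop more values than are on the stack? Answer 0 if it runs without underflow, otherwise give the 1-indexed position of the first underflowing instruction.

2    : [2]
2    : [2, 2]
swap : [2, 2]
dup  : [2, 2, 2]
drop : [2, 2]
swap : [2, 2]
0    : [2, 2, 0]
-    : [2, 2]
/    : [1]
3    : [1, 3]
over : [1, 3, 1]
-7   : [1, 3, 1, -7]
drop : [1, 3, 1]

0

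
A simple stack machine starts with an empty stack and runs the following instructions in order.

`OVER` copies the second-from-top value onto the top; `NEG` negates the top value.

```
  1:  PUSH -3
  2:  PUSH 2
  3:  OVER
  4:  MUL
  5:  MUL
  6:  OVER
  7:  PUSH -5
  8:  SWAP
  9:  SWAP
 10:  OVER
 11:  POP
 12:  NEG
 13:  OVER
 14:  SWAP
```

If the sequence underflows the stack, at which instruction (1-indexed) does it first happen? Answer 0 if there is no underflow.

6

PUSH -3 -> [-3]
PUSH 2  -> [-3, 2]
OVER    -> [-3, 2, -3]
MUL     -> [-3, -6]
MUL     -> [18]
OVER  — needs 2 operands, stack has 1 → underflow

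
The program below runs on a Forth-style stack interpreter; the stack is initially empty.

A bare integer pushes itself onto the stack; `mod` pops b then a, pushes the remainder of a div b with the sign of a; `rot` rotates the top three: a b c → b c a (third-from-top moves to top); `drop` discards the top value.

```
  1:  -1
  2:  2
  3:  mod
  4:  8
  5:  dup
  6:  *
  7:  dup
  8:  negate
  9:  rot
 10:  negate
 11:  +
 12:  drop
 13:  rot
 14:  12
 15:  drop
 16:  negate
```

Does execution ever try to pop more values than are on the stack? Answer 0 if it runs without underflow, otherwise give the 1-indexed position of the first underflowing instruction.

13

-1      [-1]
2       [-1, 2]
mod     [-1]
8       [-1, 8]
dup     [-1, 8, 8]
*       [-1, 64]
dup     [-1, 64, 64]
negate  [-1, 64, -64]
rot     [64, -64, -1]
negate  [64, -64, 1]
+       [64, -63]
drop    [64]
rot  — needs 3 operands, stack has 1 → underflow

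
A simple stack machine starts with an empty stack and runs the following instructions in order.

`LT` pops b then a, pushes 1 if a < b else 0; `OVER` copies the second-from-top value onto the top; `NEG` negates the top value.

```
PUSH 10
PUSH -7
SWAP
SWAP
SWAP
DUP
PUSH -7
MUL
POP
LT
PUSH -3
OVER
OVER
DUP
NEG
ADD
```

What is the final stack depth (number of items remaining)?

PUSH 10 -> 10
PUSH -7 -> 10 -7
SWAP    -> -7 10
SWAP    -> 10 -7
SWAP    -> -7 10
DUP     -> -7 10 10
PUSH -7 -> -7 10 10 -7
MUL     -> -7 10 -70
POP     -> -7 10
LT      -> 1
PUSH -3 -> 1 -3
OVER    -> 1 -3 1
OVER    -> 1 -3 1 -3
DUP     -> 1 -3 1 -3 -3
NEG     -> 1 -3 1 -3 3
ADD     -> 1 -3 1 0

4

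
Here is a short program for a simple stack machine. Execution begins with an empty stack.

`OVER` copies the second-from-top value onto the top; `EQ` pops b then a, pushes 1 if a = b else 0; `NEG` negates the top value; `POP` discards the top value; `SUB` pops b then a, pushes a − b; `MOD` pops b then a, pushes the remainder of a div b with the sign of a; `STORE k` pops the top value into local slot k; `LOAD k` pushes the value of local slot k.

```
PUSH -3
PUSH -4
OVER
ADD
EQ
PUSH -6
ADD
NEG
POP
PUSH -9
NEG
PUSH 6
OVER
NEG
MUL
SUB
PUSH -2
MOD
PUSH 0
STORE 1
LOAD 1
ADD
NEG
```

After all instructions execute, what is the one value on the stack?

-1

PUSH -3  [-3]
PUSH -4  [-3, -4]
OVER     [-3, -4, -3]
ADD      [-3, -7]
EQ       [0]
PUSH -6  [0, -6]
ADD      [-6]
NEG      [6]
POP      []
PUSH -9  [-9]
NEG      [9]
PUSH 6   [9, 6]
OVER     [9, 6, 9]
NEG      [9, 6, -9]
MUL      [9, -54]
SUB      [63]
PUSH -2  [63, -2]
MOD      [1]
PUSH 0   [1, 0]
STORE 1  [1]
LOAD 1   [1, 0]
ADD      [1]
NEG      [-1]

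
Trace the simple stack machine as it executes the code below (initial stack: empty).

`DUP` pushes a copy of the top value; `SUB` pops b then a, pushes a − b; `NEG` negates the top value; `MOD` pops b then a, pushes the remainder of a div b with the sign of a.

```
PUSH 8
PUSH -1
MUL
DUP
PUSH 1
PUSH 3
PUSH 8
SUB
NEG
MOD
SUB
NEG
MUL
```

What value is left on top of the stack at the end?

-72

PUSH 8  : [8]
PUSH -1 : [8, -1]
MUL     : [-8]
DUP     : [-8, -8]
PUSH 1  : [-8, -8, 1]
PUSH 3  : [-8, -8, 1, 3]
PUSH 8  : [-8, -8, 1, 3, 8]
SUB     : [-8, -8, 1, -5]
NEG     : [-8, -8, 1, 5]
MOD     : [-8, -8, 1]
SUB     : [-8, -9]
NEG     : [-8, 9]
MUL     : [-72]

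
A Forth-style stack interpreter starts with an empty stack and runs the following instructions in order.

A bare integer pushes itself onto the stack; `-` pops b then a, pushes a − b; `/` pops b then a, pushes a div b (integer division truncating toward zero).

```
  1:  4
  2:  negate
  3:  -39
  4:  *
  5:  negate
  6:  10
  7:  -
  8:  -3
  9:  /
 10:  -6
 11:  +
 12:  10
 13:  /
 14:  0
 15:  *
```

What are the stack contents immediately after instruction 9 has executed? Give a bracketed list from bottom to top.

4      -> [4]
negate -> [-4]
-39    -> [-4, -39]
*      -> [156]
negate -> [-156]
10     -> [-156, 10]
-      -> [-166]
-3     -> [-166, -3]
/      -> [55]

[55]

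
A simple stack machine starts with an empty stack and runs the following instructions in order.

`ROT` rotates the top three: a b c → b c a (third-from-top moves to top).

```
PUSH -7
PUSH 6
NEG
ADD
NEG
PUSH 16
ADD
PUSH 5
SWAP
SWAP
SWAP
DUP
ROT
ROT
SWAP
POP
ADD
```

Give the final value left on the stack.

PUSH -7 -> -7
PUSH 6  -> -7 6
NEG     -> -7 -6
ADD     -> -13
NEG     -> 13
PUSH 16 -> 13 16
ADD     -> 29
PUSH 5  -> 29 5
SWAP    -> 5 29
SWAP    -> 29 5
SWAP    -> 5 29
DUP     -> 5 29 29
ROT     -> 29 29 5
ROT     -> 29 5 29
SWAP    -> 29 29 5
POP     -> 29 29
ADD     -> 58

58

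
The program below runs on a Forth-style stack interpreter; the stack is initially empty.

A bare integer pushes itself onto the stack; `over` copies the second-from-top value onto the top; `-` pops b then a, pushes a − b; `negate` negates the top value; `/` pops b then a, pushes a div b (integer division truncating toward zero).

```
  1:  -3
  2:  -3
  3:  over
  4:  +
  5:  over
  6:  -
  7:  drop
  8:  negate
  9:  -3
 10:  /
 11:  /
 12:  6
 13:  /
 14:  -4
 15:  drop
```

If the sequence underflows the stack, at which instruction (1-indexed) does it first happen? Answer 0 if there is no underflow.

11

-3     -> [-3]
-3     -> [-3, -3]
over   -> [-3, -3, -3]
+      -> [-3, -6]
over   -> [-3, -6, -3]
-      -> [-3, -3]
drop   -> [-3]
negate -> [3]
-3     -> [3, -3]
/      -> [-1]
/  — needs 2 operands, stack has 1 → underflow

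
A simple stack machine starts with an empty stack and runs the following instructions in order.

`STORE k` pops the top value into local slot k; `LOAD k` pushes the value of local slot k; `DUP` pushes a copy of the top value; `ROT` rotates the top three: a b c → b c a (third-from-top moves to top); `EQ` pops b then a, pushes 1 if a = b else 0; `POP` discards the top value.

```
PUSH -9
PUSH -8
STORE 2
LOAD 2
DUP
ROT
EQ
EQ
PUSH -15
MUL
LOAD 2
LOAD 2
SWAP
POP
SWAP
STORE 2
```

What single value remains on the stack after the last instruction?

PUSH -9  -> -9
PUSH -8  -> -9 -8
STORE 2  -> -9
LOAD 2   -> -9 -8
DUP      -> -9 -8 -8
ROT      -> -8 -8 -9
EQ       -> -8 0
EQ       -> 0
PUSH -15 -> 0 -15
MUL      -> 0
LOAD 2   -> 0 -8
LOAD 2   -> 0 -8 -8
SWAP     -> 0 -8 -8
POP      -> 0 -8
SWAP     -> -8 0
STORE 2  -> -8

-8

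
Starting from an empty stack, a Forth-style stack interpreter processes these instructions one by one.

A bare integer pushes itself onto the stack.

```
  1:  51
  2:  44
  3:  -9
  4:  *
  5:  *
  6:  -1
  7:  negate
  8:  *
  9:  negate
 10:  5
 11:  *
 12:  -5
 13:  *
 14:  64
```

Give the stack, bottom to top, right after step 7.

51     → 51
44     → 51 44
-9     → 51 44 -9
*      → 51 -396
*      → -20196
-1     → -20196 -1
negate → -20196 1

[-20196, 1]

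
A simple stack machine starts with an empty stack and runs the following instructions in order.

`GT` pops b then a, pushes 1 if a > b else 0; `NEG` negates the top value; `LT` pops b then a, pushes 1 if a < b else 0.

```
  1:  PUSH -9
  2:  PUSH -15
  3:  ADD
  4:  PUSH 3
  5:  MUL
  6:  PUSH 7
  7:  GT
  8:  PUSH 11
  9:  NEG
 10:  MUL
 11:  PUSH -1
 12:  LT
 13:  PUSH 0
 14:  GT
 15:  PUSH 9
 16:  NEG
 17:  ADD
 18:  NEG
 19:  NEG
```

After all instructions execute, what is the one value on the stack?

-9

PUSH -9  -> [-9]
PUSH -15 -> [-9, -15]
ADD      -> [-24]
PUSH 3   -> [-24, 3]
MUL      -> [-72]
PUSH 7   -> [-72, 7]
GT       -> [0]
PUSH 11  -> [0, 11]
NEG      -> [0, -11]
MUL      -> [0]
PUSH -1  -> [0, -1]
LT       -> [0]
PUSH 0   -> [0, 0]
GT       -> [0]
PUSH 9   -> [0, 9]
NEG      -> [0, -9]
ADD      -> [-9]
NEG      -> [9]
NEG      -> [-9]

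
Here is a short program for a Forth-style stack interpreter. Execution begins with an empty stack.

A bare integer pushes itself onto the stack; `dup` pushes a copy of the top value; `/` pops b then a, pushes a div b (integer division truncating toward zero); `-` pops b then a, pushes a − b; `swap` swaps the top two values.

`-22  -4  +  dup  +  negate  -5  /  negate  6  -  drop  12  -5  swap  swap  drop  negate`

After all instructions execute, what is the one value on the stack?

-12

-22     [-22]
-4      [-22, -4]
+       [-26]
dup     [-26, -26]
+       [-52]
negate  [52]
-5      [52, -5]
/       [-10]
negate  [10]
6       [10, 6]
-       [4]
drop    []
12      [12]
-5      [12, -5]
swap    [-5, 12]
swap    [12, -5]
drop    [12]
negate  [-12]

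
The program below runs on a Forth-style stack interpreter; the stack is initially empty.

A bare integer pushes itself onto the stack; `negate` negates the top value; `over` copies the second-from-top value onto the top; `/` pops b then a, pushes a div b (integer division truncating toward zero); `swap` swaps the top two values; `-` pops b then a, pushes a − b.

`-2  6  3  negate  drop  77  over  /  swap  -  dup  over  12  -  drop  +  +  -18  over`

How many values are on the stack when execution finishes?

-2     -> [-2]
6      -> [-2, 6]
3      -> [-2, 6, 3]
negate -> [-2, 6, -3]
drop   -> [-2, 6]
77     -> [-2, 6, 77]
over   -> [-2, 6, 77, 6]
/      -> [-2, 6, 12]
swap   -> [-2, 12, 6]
-      -> [-2, 6]
dup    -> [-2, 6, 6]
over   -> [-2, 6, 6, 6]
12     -> [-2, 6, 6, 6, 12]
-      -> [-2, 6, 6, -6]
drop   -> [-2, 6, 6]
+      -> [-2, 12]
+      -> [10]
-18    -> [10, -18]
over   -> [10, -18, 10]

3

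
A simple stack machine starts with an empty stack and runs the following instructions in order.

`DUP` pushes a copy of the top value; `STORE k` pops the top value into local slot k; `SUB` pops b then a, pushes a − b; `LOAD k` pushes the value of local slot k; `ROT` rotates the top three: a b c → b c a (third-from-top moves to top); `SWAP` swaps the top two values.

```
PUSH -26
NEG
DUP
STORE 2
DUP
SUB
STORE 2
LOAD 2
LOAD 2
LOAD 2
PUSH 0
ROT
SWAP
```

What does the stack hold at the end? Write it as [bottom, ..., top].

[0, 0, 0, 0]

PUSH -26  [-26]
NEG       [26]
DUP       [26, 26]
STORE 2   [26]
DUP       [26, 26]
SUB       [0]
STORE 2   []
LOAD 2    [0]
LOAD 2    [0, 0]
LOAD 2    [0, 0, 0]
PUSH 0    [0, 0, 0, 0]
ROT       [0, 0, 0, 0]
SWAP      [0, 0, 0, 0]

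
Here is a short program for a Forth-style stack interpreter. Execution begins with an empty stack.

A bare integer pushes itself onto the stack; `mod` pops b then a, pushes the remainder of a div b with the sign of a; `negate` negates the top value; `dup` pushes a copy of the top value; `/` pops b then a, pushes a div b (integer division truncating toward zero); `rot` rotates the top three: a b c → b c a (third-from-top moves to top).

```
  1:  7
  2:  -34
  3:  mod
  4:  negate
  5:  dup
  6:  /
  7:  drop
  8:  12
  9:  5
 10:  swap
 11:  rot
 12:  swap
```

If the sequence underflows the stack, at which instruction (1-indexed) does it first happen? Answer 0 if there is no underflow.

7      → 7
-34    → 7 -34
mod    → 7
negate → -7
dup    → -7 -7
/      → 1
drop   → (empty)
12     → 12
5      → 12 5
swap   → 5 12
rot  — needs 3 operands, stack has 2 → underflow

11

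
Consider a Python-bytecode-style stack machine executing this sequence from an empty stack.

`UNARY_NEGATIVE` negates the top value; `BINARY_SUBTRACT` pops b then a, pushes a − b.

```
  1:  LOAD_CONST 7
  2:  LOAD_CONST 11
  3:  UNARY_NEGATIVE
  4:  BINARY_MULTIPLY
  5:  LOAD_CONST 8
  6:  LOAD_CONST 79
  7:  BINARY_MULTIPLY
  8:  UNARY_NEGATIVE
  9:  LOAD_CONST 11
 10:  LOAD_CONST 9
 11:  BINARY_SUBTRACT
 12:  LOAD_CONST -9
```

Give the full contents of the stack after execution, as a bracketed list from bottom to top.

[-77, -632, 2, -9]

LOAD_CONST 7     7
LOAD_CONST 11    7 11
UNARY_NEGATIVE   7 -11
BINARY_MULTIPLY  -77
LOAD_CONST 8     -77 8
LOAD_CONST 79    -77 8 79
BINARY_MULTIPLY  -77 632
UNARY_NEGATIVE   -77 -632
LOAD_CONST 11    -77 -632 11
LOAD_CONST 9     -77 -632 11 9
BINARY_SUBTRACT  -77 -632 2
LOAD_CONST -9    -77 -632 2 -9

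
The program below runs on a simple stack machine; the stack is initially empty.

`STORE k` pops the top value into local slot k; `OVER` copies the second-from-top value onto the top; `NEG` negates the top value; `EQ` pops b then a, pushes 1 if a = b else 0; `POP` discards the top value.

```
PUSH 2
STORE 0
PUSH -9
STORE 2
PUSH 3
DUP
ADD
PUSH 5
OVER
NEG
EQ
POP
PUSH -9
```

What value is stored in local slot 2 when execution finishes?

PUSH 2  -> [2]
STORE 0 -> []
PUSH -9 -> [-9]
STORE 2 -> []
PUSH 3  -> [3]
DUP     -> [3, 3]
ADD     -> [6]
PUSH 5  -> [6, 5]
OVER    -> [6, 5, 6]
NEG     -> [6, 5, -6]
EQ      -> [6, 0]
POP     -> [6]
PUSH -9 -> [6, -9]

-9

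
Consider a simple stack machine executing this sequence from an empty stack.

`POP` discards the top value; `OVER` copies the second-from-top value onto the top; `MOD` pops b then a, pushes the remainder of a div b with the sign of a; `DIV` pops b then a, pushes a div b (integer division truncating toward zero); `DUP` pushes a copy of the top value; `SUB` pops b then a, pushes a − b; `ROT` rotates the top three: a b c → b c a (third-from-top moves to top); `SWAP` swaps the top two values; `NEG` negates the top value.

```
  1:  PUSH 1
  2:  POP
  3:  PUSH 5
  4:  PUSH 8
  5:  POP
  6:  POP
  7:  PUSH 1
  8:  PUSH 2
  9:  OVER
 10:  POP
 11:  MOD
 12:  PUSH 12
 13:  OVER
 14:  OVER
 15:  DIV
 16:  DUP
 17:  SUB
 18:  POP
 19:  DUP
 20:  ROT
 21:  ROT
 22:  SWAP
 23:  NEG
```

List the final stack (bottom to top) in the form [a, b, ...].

[12, 12, -1]

PUSH 1  : [1]
POP     : []
PUSH 5  : [5]
PUSH 8  : [5, 8]
POP     : [5]
POP     : []
PUSH 1  : [1]
PUSH 2  : [1, 2]
OVER    : [1, 2, 1]
POP     : [1, 2]
MOD     : [1]
PUSH 12 : [1, 12]
OVER    : [1, 12, 1]
OVER    : [1, 12, 1, 12]
DIV     : [1, 12, 0]
DUP     : [1, 12, 0, 0]
SUB     : [1, 12, 0]
POP     : [1, 12]
DUP     : [1, 12, 12]
ROT     : [12, 12, 1]
ROT     : [12, 1, 12]
SWAP    : [12, 12, 1]
NEG     : [12, 12, -1]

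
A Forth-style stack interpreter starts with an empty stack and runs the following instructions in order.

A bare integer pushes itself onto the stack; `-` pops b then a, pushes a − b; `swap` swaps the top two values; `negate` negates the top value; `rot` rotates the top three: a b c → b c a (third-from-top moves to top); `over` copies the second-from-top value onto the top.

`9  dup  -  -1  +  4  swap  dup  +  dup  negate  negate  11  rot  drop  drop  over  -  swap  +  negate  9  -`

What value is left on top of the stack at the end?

9      → [9]
dup    → [9, 9]
-      → [0]
-1     → [0, -1]
+      → [-1]
4      → [-1, 4]
swap   → [4, -1]
dup    → [4, -1, -1]
+      → [4, -2]
dup    → [4, -2, -2]
negate → [4, -2, 2]
negate → [4, -2, -2]
11     → [4, -2, -2, 11]
rot    → [4, -2, 11, -2]
drop   → [4, -2, 11]
drop   → [4, -2]
over   → [4, -2, 4]
-      → [4, -6]
swap   → [-6, 4]
+      → [-2]
negate → [2]
9      → [2, 9]
-      → [-7]

-7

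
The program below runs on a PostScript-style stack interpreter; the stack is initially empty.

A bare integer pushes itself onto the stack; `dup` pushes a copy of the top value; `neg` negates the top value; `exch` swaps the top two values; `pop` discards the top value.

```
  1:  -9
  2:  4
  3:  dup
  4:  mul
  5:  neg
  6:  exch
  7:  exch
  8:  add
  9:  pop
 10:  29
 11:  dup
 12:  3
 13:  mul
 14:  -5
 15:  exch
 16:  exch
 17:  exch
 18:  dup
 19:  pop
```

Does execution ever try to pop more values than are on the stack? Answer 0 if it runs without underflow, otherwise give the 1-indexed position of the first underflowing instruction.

0

-9   → [-9]
4    → [-9, 4]
dup  → [-9, 4, 4]
mul  → [-9, 16]
neg  → [-9, -16]
exch → [-16, -9]
exch → [-9, -16]
add  → [-25]
pop  → []
29   → [29]
dup  → [29, 29]
3    → [29, 29, 3]
mul  → [29, 87]
-5   → [29, 87, -5]
exch → [29, -5, 87]
exch → [29, 87, -5]
exch → [29, -5, 87]
dup  → [29, -5, 87, 87]
pop  → [29, -5, 87]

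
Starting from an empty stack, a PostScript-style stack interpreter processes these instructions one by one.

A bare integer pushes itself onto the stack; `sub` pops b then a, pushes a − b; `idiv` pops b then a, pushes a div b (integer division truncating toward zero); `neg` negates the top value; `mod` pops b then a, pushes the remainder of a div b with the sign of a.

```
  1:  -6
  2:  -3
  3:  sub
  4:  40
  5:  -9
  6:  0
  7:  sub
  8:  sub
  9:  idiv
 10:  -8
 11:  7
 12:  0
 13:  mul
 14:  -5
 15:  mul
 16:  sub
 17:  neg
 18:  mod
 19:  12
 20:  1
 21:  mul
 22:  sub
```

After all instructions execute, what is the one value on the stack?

-6   -> -6
-3   -> -6 -3
sub  -> -3
40   -> -3 40
-9   -> -3 40 -9
0    -> -3 40 -9 0
sub  -> -3 40 -9
sub  -> -3 49
idiv -> 0
-8   -> 0 -8
7    -> 0 -8 7
0    -> 0 -8 7 0
mul  -> 0 -8 0
-5   -> 0 -8 0 -5
mul  -> 0 -8 0
sub  -> 0 -8
neg  -> 0 8
mod  -> 0
12   -> 0 12
1    -> 0 12 1
mul  -> 0 12
sub  -> -12

-12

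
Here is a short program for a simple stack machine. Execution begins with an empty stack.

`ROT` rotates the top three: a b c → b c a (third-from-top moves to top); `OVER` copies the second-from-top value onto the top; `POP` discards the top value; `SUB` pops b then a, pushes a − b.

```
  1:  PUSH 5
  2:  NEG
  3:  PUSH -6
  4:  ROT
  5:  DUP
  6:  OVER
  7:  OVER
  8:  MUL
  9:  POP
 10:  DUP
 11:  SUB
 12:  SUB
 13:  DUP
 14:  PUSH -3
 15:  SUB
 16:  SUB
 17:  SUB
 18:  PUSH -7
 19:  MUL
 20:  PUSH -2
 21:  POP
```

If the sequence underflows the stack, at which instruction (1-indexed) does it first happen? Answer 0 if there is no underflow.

4

PUSH 5  → 5
NEG     → -5
PUSH -6 → -5 -6
ROT  — needs 3 operands, stack has 2 → underflow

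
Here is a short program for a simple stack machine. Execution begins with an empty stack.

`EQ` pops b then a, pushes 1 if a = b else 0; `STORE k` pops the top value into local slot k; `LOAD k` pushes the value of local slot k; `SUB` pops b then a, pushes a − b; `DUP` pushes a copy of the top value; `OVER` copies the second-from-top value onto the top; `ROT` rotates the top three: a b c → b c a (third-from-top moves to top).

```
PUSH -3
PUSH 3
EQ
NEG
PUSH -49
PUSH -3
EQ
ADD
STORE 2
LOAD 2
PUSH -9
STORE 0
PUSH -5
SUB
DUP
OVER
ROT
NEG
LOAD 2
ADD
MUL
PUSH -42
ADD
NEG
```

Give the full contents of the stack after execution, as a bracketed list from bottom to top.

[5, 67]

PUSH -3   -3
PUSH 3    -3 3
EQ        0
NEG       0
PUSH -49  0 -49
PUSH -3   0 -49 -3
EQ        0 0
ADD       0
STORE 2   (empty)
LOAD 2    0
PUSH -9   0 -9
STORE 0   0
PUSH -5   0 -5
SUB       5
DUP       5 5
OVER      5 5 5
ROT       5 5 5
NEG       5 5 -5
LOAD 2    5 5 -5 0
ADD       5 5 -5
MUL       5 -25
PUSH -42  5 -25 -42
ADD       5 -67
NEG       5 67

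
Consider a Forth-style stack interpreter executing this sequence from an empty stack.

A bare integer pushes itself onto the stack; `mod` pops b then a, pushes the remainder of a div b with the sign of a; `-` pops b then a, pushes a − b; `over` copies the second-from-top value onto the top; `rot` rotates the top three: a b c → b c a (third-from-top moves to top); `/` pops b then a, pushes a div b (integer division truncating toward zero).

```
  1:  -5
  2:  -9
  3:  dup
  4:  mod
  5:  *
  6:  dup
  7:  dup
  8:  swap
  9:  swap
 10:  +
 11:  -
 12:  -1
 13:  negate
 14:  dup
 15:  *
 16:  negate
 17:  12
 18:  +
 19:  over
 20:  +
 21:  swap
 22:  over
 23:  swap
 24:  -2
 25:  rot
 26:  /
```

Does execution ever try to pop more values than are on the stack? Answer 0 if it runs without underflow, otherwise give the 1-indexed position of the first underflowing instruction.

0

-5     : -5
-9     : -5 -9
dup    : -5 -9 -9
mod    : -5 0
*      : 0
dup    : 0 0
dup    : 0 0 0
swap   : 0 0 0
swap   : 0 0 0
+      : 0 0
-      : 0
-1     : 0 -1
negate : 0 1
dup    : 0 1 1
*      : 0 1
negate : 0 -1
12     : 0 -1 12
+      : 0 11
over   : 0 11 0
+      : 0 11
swap   : 11 0
over   : 11 0 11
swap   : 11 11 0
-2     : 11 11 0 -2
rot    : 11 0 -2 11
/      : 11 0 0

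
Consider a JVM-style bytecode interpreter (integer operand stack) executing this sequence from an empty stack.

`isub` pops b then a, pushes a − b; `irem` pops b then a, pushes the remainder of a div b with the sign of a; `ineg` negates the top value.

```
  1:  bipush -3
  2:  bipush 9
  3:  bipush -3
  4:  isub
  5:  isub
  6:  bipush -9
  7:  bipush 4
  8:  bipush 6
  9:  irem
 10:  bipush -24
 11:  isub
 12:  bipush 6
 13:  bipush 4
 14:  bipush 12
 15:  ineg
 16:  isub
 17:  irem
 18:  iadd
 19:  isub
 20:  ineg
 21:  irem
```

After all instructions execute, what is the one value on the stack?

-15

bipush -3   [-3]
bipush 9    [-3, 9]
bipush -3   [-3, 9, -3]
isub        [-3, 12]
isub        [-15]
bipush -9   [-15, -9]
bipush 4    [-15, -9, 4]
bipush 6    [-15, -9, 4, 6]
irem        [-15, -9, 4]
bipush -24  [-15, -9, 4, -24]
isub        [-15, -9, 28]
bipush 6    [-15, -9, 28, 6]
bipush 4    [-15, -9, 28, 6, 4]
bipush 12   [-15, -9, 28, 6, 4, 12]
ineg        [-15, -9, 28, 6, 4, -12]
isub        [-15, -9, 28, 6, 16]
irem        [-15, -9, 28, 6]
iadd        [-15, -9, 34]
isub        [-15, -43]
ineg        [-15, 43]
irem        [-15]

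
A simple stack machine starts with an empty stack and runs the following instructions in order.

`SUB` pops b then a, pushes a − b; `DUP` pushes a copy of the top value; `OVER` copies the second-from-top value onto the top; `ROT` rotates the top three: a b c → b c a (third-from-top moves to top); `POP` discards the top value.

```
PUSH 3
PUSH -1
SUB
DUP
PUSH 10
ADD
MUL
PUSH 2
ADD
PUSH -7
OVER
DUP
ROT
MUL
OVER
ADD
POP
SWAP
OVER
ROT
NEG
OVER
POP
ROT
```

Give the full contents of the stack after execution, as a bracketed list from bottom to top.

PUSH 3  → [3]
PUSH -1 → [3, -1]
SUB     → [4]
DUP     → [4, 4]
PUSH 10 → [4, 4, 10]
ADD     → [4, 14]
MUL     → [56]
PUSH 2  → [56, 2]
ADD     → [58]
PUSH -7 → [58, -7]
OVER    → [58, -7, 58]
DUP     → [58, -7, 58, 58]
ROT     → [58, 58, 58, -7]
MUL     → [58, 58, -406]
OVER    → [58, 58, -406, 58]
ADD     → [58, 58, -348]
POP     → [58, 58]
SWAP    → [58, 58]
OVER    → [58, 58, 58]
ROT     → [58, 58, 58]
NEG     → [58, 58, -58]
OVER    → [58, 58, -58, 58]
POP     → [58, 58, -58]
ROT     → [58, -58, 58]

[58, -58, 58]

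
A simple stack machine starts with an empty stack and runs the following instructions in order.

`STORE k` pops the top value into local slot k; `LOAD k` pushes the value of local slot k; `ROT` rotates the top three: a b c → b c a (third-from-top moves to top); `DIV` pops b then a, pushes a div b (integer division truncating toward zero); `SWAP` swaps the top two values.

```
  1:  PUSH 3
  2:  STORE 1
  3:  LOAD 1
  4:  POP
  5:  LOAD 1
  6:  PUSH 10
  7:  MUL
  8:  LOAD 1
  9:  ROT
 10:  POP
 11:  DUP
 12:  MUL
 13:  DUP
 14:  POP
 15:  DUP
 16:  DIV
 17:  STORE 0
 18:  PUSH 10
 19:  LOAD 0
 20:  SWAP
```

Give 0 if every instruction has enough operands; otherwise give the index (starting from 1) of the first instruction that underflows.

9

PUSH 3  : 3
STORE 1 : (empty)
LOAD 1  : 3
POP     : (empty)
LOAD 1  : 3
PUSH 10 : 3 10
MUL     : 30
LOAD 1  : 30 3
ROT  — needs 3 operands, stack has 2 → underflow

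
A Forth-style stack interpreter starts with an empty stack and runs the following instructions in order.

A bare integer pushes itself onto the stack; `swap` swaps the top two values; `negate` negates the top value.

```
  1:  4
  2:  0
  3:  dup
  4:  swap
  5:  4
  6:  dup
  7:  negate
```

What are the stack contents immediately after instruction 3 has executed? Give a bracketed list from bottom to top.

4   -> 4
0   -> 4 0
dup -> 4 0 0

[4, 0, 0]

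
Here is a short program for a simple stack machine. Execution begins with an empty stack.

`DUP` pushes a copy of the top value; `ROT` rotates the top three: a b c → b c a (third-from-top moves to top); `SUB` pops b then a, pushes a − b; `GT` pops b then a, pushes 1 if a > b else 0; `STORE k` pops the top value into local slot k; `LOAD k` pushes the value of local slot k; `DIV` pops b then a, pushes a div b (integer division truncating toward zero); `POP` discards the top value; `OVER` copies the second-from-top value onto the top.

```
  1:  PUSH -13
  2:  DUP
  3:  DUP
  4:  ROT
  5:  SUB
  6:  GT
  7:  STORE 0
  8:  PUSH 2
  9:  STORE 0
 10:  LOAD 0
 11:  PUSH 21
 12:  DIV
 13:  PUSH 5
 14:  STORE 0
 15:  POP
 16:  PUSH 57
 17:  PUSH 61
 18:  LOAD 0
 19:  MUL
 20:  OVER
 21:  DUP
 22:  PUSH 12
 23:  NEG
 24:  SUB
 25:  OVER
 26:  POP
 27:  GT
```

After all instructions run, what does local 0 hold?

PUSH -13  -13
DUP       -13 -13
DUP       -13 -13 -13
ROT       -13 -13 -13
SUB       -13 0
GT        0
STORE 0   (empty)
PUSH 2    2
STORE 0   (empty)
LOAD 0    2
PUSH 21   2 21
DIV       0
PUSH 5    0 5
STORE 0   0
POP       (empty)
PUSH 57   57
PUSH 61   57 61
LOAD 0    57 61 5
MUL       57 305
OVER      57 305 57
DUP       57 305 57 57
PUSH 12   57 305 57 57 12
NEG       57 305 57 57 -12
SUB       57 305 57 69
OVER      57 305 57 69 57
POP       57 305 57 69
GT        57 305 0

5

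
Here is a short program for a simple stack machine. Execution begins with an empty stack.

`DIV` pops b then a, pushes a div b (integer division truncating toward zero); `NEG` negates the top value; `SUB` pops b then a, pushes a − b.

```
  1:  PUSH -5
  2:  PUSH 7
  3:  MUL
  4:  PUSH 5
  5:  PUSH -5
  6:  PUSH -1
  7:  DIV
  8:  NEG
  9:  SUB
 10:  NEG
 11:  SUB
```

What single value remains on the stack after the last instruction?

PUSH -5  [-5]
PUSH 7   [-5, 7]
MUL      [-35]
PUSH 5   [-35, 5]
PUSH -5  [-35, 5, -5]
PUSH -1  [-35, 5, -5, -1]
DIV      [-35, 5, 5]
NEG      [-35, 5, -5]
SUB      [-35, 10]
NEG      [-35, -10]
SUB      [-25]

-25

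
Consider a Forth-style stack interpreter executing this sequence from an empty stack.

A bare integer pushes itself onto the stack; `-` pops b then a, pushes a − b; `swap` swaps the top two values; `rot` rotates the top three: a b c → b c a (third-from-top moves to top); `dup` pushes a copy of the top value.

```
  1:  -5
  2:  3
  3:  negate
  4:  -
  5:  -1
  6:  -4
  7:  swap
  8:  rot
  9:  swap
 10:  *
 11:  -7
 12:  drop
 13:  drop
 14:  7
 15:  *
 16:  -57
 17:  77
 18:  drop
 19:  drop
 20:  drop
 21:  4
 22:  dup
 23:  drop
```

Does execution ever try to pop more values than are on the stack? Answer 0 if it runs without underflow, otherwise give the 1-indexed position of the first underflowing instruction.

0

-5      [-5]
3       [-5, 3]
negate  [-5, -3]
-       [-2]
-1      [-2, -1]
-4      [-2, -1, -4]
swap    [-2, -4, -1]
rot     [-4, -1, -2]
swap    [-4, -2, -1]
*       [-4, 2]
-7      [-4, 2, -7]
drop    [-4, 2]
drop    [-4]
7       [-4, 7]
*       [-28]
-57     [-28, -57]
77      [-28, -57, 77]
drop    [-28, -57]
drop    [-28]
drop    []
4       [4]
dup     [4, 4]
drop    [4]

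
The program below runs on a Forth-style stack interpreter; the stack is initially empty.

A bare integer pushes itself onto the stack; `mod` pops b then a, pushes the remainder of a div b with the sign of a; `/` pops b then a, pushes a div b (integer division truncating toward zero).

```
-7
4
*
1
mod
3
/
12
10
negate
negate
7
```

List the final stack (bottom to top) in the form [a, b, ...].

[0, 12, 10, 7]

-7     : -7
4      : -7 4
*      : -28
1      : -28 1
mod    : 0
3      : 0 3
/      : 0
12     : 0 12
10     : 0 12 10
negate : 0 12 -10
negate : 0 12 10
7      : 0 12 10 7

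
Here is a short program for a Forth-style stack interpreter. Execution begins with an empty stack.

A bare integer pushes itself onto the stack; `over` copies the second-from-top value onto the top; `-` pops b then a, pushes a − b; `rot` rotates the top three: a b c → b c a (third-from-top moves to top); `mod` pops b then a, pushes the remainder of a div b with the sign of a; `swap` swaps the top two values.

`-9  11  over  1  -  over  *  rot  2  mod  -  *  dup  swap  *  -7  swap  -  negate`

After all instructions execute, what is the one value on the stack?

-9     -> [-9]
11     -> [-9, 11]
over   -> [-9, 11, -9]
1      -> [-9, 11, -9, 1]
-      -> [-9, 11, -10]
over   -> [-9, 11, -10, 11]
*      -> [-9, 11, -110]
rot    -> [11, -110, -9]
2      -> [11, -110, -9, 2]
mod    -> [11, -110, -1]
-      -> [11, -109]
*      -> [-1199]
dup    -> [-1199, -1199]
swap   -> [-1199, -1199]
*      -> [1437601]
-7     -> [1437601, -7]
swap   -> [-7, 1437601]
-      -> [-1437608]
negate -> [1437608]

1437608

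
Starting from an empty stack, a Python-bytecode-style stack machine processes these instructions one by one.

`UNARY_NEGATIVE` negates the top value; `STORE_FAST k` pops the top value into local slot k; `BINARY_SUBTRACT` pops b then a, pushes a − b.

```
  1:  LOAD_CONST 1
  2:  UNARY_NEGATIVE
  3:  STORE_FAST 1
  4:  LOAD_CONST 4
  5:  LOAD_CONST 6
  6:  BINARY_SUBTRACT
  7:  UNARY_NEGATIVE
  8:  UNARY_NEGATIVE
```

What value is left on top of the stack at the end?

-2

LOAD_CONST 1    : [1]
UNARY_NEGATIVE  : [-1]
STORE_FAST 1    : []
LOAD_CONST 4    : [4]
LOAD_CONST 6    : [4, 6]
BINARY_SUBTRACT : [-2]
UNARY_NEGATIVE  : [2]
UNARY_NEGATIVE  : [-2]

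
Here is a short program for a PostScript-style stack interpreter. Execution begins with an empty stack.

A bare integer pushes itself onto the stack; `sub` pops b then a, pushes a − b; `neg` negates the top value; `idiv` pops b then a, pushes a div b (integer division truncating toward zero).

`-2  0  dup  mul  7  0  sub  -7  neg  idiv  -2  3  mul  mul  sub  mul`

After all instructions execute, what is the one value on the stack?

-12

-2   → -2
0    → -2 0
dup  → -2 0 0
mul  → -2 0
7    → -2 0 7
0    → -2 0 7 0
sub  → -2 0 7
-7   → -2 0 7 -7
neg  → -2 0 7 7
idiv → -2 0 1
-2   → -2 0 1 -2
3    → -2 0 1 -2 3
mul  → -2 0 1 -6
mul  → -2 0 -6
sub  → -2 6
mul  → -12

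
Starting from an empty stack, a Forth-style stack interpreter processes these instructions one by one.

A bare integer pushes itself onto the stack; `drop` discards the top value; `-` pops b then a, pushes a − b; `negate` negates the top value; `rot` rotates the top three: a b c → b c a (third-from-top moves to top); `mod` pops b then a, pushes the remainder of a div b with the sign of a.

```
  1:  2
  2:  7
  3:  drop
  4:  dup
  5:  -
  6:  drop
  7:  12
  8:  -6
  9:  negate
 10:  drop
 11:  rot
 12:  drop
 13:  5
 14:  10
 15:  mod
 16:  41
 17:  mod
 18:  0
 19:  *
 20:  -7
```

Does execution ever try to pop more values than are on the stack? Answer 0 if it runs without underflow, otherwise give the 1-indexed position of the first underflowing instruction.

2      → 2
7      → 2 7
drop   → 2
dup    → 2 2
-      → 0
drop   → (empty)
12     → 12
-6     → 12 -6
negate → 12 6
drop   → 12
rot  — needs 3 operands, stack has 1 → underflow

11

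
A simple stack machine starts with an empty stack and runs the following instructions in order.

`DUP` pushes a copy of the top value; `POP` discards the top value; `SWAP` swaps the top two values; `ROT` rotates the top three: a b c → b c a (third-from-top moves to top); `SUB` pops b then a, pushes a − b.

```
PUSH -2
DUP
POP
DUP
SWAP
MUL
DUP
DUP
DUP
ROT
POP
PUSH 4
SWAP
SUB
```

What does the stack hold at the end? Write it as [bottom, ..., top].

[4, 4, 0]

PUSH -2  -2
DUP      -2 -2
POP      -2
DUP      -2 -2
SWAP     -2 -2
MUL      4
DUP      4 4
DUP      4 4 4
DUP      4 4 4 4
ROT      4 4 4 4
POP      4 4 4
PUSH 4   4 4 4 4
SWAP     4 4 4 4
SUB      4 4 0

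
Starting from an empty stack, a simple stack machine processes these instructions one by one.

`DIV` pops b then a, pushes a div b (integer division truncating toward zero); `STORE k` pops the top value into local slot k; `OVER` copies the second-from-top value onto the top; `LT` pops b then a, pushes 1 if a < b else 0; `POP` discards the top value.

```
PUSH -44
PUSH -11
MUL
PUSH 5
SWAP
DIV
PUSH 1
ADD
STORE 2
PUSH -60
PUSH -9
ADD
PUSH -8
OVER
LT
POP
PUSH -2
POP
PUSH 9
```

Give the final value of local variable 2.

PUSH -44 -> -44
PUSH -11 -> -44 -11
MUL      -> 484
PUSH 5   -> 484 5
SWAP     -> 5 484
DIV      -> 0
PUSH 1   -> 0 1
ADD      -> 1
STORE 2  -> (empty)
PUSH -60 -> -60
PUSH -9  -> -60 -9
ADD      -> -69
PUSH -8  -> -69 -8
OVER     -> -69 -8 -69
LT       -> -69 0
POP      -> -69
PUSH -2  -> -69 -2
POP      -> -69
PUSH 9   -> -69 9

1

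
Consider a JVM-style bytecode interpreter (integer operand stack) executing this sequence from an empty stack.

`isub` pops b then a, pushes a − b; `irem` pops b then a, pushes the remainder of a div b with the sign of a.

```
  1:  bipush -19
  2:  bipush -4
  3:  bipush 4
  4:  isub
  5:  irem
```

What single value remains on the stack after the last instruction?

bipush -19  [-19]
bipush -4   [-19, -4]
bipush 4    [-19, -4, 4]
isub        [-19, -8]
irem        [-3]

-3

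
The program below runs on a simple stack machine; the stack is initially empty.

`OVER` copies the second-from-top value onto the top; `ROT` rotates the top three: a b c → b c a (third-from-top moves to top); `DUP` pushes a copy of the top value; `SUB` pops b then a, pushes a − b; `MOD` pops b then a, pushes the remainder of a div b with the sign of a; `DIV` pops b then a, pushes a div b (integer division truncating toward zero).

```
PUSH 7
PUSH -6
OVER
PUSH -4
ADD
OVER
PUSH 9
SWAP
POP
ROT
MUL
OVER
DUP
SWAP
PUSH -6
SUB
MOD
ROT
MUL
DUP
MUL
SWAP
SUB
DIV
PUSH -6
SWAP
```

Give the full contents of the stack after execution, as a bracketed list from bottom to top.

PUSH 7   7
PUSH -6  7 -6
OVER     7 -6 7
PUSH -4  7 -6 7 -4
ADD      7 -6 3
OVER     7 -6 3 -6
PUSH 9   7 -6 3 -6 9
SWAP     7 -6 3 9 -6
POP      7 -6 3 9
ROT      7 3 9 -6
MUL      7 3 -54
OVER     7 3 -54 3
DUP      7 3 -54 3 3
SWAP     7 3 -54 3 3
PUSH -6  7 3 -54 3 3 -6
SUB      7 3 -54 3 9
MOD      7 3 -54 3
ROT      7 -54 3 3
MUL      7 -54 9
DUP      7 -54 9 9
MUL      7 -54 81
SWAP     7 81 -54
SUB      7 135
DIV      0
PUSH -6  0 -6
SWAP     -6 0

[-6, 0]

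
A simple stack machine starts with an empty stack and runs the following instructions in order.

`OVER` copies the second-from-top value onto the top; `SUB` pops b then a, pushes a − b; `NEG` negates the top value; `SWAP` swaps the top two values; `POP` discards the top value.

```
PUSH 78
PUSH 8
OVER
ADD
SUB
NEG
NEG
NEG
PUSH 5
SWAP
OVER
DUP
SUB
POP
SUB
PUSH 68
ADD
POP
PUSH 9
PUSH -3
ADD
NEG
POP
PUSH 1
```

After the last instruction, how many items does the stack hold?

PUSH 78 -> [78]
PUSH 8  -> [78, 8]
OVER    -> [78, 8, 78]
ADD     -> [78, 86]
SUB     -> [-8]
NEG     -> [8]
NEG     -> [-8]
NEG     -> [8]
PUSH 5  -> [8, 5]
SWAP    -> [5, 8]
OVER    -> [5, 8, 5]
DUP     -> [5, 8, 5, 5]
SUB     -> [5, 8, 0]
POP     -> [5, 8]
SUB     -> [-3]
PUSH 68 -> [-3, 68]
ADD     -> [65]
POP     -> []
PUSH 9  -> [9]
PUSH -3 -> [9, -3]
ADD     -> [6]
NEG     -> [-6]
POP     -> []
PUSH 1  -> [1]

1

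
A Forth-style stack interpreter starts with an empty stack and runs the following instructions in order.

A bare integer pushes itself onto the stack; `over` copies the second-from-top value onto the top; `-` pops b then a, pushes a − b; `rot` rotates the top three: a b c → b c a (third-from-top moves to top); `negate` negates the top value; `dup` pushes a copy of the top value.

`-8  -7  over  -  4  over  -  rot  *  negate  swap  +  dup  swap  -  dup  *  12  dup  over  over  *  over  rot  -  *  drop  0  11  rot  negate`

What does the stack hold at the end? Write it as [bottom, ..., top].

-8     -> -8
-7     -> -8 -7
over   -> -8 -7 -8
-      -> -8 1
4      -> -8 1 4
over   -> -8 1 4 1
-      -> -8 1 3
rot    -> 1 3 -8
*      -> 1 -24
negate -> 1 24
swap   -> 24 1
+      -> 25
dup    -> 25 25
swap   -> 25 25
-      -> 0
dup    -> 0 0
*      -> 0
12     -> 0 12
dup    -> 0 12 12
over   -> 0 12 12 12
over   -> 0 12 12 12 12
*      -> 0 12 12 144
over   -> 0 12 12 144 12
rot    -> 0 12 144 12 12
-      -> 0 12 144 0
*      -> 0 12 0
drop   -> 0 12
0      -> 0 12 0
11     -> 0 12 0 11
rot    -> 0 0 11 12
negate -> 0 0 11 -12

[0, 0, 11, -12]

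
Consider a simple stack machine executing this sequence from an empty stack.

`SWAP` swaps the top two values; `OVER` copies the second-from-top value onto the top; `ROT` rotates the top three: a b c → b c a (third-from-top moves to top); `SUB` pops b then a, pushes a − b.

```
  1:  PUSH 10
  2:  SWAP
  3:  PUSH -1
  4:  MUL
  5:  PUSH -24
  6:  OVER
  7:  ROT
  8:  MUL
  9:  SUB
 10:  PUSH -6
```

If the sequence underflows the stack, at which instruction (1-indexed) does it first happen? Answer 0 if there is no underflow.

PUSH 10 -> [10]
SWAP  — needs 2 operands, stack has 1 → underflow

2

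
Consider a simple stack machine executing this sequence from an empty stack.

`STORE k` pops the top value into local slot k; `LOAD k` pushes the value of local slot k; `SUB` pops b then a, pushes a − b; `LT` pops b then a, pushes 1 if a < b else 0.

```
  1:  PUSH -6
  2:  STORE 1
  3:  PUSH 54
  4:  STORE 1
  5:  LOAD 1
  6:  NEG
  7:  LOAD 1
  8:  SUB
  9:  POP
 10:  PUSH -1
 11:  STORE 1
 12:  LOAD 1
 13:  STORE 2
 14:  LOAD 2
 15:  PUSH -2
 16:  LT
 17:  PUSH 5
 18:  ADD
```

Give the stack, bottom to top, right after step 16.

PUSH -6  -6
STORE 1  (empty)
PUSH 54  54
STORE 1  (empty)
LOAD 1   54
NEG      -54
LOAD 1   -54 54
SUB      -108
POP      (empty)
PUSH -1  -1
STORE 1  (empty)
LOAD 1   -1
STORE 2  (empty)
LOAD 2   -1
PUSH -2  -1 -2
LT       0

[0]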